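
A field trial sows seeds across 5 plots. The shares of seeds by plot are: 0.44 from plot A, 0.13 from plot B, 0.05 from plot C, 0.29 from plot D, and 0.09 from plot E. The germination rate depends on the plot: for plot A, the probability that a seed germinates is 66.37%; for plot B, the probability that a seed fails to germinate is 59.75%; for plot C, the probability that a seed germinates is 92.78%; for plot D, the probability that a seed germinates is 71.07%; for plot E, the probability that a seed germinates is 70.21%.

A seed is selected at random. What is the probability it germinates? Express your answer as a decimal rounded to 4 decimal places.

P(G|B) = 1 − 0.5975 = 0.4025.
Summing over the partition,
P(G) = P(G|A)·P(A) + P(G|B)·P(B) + P(G|C)·P(C) + P(G|D)·P(D) + P(G|E)·P(E)
      = 0.6637·0.44 + 0.4025·0.13 + 0.9278·0.05 + 0.7107·0.29 + 0.7021·0.09
      = 0.292028 + 0.052325 + 0.04639 + 0.206103 + 0.063189 = 0.660035

P(G) ≈ 0.6600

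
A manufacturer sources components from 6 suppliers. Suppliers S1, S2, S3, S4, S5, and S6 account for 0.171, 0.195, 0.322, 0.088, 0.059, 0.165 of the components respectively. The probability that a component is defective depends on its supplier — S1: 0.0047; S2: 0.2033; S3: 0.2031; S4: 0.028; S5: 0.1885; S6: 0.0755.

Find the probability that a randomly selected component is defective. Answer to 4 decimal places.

Using total probability over the partition,
P(D) = P(D|S1)·P(S1) + P(D|S2)·P(S2) + P(D|S3)·P(S3) + P(D|S4)·P(S4) + P(D|S5)·P(S5) + P(D|S6)·P(S6)
      = 0.0047·0.171 + 0.2033·0.195 + 0.2031·0.322 + 0.028·0.088 + 0.1885·0.059 + 0.0755·0.165
      = 0.0008037 + 0.0396435 + 0.0653982 + 0.002464 + 0.0111215 + 0.0124575 = 0.1318884

0.1319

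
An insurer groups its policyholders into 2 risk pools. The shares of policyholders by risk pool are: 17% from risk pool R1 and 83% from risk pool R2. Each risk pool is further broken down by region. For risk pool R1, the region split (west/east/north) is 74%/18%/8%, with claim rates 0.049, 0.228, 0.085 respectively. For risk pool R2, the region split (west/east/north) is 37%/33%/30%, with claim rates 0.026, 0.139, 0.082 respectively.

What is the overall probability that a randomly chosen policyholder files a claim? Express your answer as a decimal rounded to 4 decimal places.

P(C) ≈ 0.0808

P(C|R1) = 0.74·0.049 + 0.18·0.228 + 0.08·0.085 = 0.03626 + 0.04104 + 0.0068 = 0.0841
P(C|R2) = 0.37·0.026 + 0.33·0.139 + 0.3·0.082 = 0.00962 + 0.04587 + 0.0246 = 0.08009
By total probability over the outer partition,
P(C) = 0.17·0.0841 + 0.83·0.08009
      = 0.014297 + 0.0664747 = 0.0807717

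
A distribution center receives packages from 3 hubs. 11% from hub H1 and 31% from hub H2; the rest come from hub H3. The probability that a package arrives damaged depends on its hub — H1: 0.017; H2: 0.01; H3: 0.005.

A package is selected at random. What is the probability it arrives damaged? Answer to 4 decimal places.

P(H3) = 1 − (0.11 + 0.31) = 0.58.
Using total probability over the partition,
P(D) = P(D|H1)·P(H1) + P(D|H2)·P(H2) + P(D|H3)·P(H3)
      = 0.017·0.11 + 0.01·0.31 + 0.005·0.58
      = 0.00187 + 0.0031 + 0.0029 = 0.00787

0.0079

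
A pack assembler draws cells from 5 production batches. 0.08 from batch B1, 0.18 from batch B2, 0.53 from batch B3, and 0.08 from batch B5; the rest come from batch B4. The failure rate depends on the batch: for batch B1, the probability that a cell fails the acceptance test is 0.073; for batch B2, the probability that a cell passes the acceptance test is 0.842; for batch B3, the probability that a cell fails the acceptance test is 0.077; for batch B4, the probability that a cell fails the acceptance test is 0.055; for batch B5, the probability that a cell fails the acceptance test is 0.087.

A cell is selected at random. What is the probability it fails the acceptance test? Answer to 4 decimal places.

P(B4) = 1 − (0.08 + 0.18 + 0.53 + 0.08) = 0.13.
P(F|B2) = 1 − 0.842 = 0.158.
P(F) = P(F|B1)·P(B1) + P(F|B2)·P(B2) + P(F|B3)·P(B3) + P(F|B4)·P(B4) + P(F|B5)·P(B5)
      = 0.073·0.08 + 0.158·0.18 + 0.077·0.53 + 0.055·0.13 + 0.087·0.08
      = 0.00584 + 0.02844 + 0.04081 + 0.00715 + 0.00696 = 0.0892

P(F) ≈ 0.0892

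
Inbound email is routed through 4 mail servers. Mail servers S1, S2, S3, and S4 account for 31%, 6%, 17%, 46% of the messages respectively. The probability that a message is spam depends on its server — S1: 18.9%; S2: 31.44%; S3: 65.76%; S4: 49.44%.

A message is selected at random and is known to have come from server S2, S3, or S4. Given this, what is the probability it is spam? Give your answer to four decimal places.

0.5190

Let J = {S2, S3, S4}.
P(J) = 0.06 + 0.17 + 0.46 = 0.69.
P(S ∩ J) = 0.3144·0.06 + 0.6576·0.17 + 0.4944·0.46 = 0.018864 + 0.111792 + 0.227424 = 0.35808.
P(S | J) = 0.35808 / 0.69 = 0.518957…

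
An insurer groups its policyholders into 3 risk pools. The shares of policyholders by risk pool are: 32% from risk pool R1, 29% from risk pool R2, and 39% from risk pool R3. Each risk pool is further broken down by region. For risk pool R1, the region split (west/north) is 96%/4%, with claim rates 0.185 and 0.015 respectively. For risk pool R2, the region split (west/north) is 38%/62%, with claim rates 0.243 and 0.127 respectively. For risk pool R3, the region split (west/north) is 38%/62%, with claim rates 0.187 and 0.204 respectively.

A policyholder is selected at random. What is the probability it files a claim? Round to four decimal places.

P(C|R1) = 0.96·0.185 + 0.04·0.015 = 0.1776 + 0.0006 = 0.1782
P(C|R2) = 0.38·0.243 + 0.62·0.127 = 0.09234 + 0.07874 = 0.17108
P(C|R3) = 0.38·0.187 + 0.62·0.204 = 0.07106 + 0.12648 = 0.19754
Then overall,
P(C) = 0.32·0.1782 + 0.29·0.17108 + 0.39·0.19754
      = 0.057024 + 0.0496132 + 0.0770406 = 0.1836778

0.1837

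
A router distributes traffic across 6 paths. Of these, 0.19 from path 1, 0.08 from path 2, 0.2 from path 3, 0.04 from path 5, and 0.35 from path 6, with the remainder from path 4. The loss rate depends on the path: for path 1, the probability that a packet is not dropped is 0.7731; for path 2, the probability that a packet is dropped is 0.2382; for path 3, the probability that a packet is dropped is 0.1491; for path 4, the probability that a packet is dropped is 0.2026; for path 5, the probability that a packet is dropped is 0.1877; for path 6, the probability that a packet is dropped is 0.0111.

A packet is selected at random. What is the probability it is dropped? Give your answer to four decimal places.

0.1317

P(4) = 1 − (0.19 + 0.08 + 0.2 + 0.04 + 0.35) = 0.14.
P(L|1) = 1 − 0.7731 = 0.2269.
P(L) = P(L|1)·P(1) + P(L|2)·P(2) + P(L|3)·P(3) + P(L|4)·P(4) + P(L|5)·P(5) + P(L|6)·P(6)
      = 0.2269·0.19 + 0.2382·0.08 + 0.1491·0.2 + 0.2026·0.14 + 0.1877·0.04 + 0.0111·0.35
      = 0.043111 + 0.019056 + 0.02982 + 0.028364 + 0.007508 + 0.003885 = 0.131744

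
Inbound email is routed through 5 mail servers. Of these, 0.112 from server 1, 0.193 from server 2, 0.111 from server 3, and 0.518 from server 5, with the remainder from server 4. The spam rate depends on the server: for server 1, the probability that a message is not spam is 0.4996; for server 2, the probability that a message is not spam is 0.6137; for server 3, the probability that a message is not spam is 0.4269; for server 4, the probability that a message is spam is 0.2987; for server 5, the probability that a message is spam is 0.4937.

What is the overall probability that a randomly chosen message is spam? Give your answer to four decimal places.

P(4) = 1 − (0.112 + 0.193 + 0.111 + 0.518) = 0.066.
P(S|1) = 1 − 0.4996 = 0.5004.
P(S|2) = 1 − 0.6137 = 0.3863.
P(S|3) = 1 − 0.4269 = 0.5731.
Using total probability over the partition,
P(S) = P(S|1)·P(1) + P(S|2)·P(2) + P(S|3)·P(3) + P(S|4)·P(4) + P(S|5)·P(5)
      = 0.5004·0.112 + 0.3863·0.193 + 0.5731·0.111 + 0.2987·0.066 + 0.4937·0.518
      = 0.0560448 + 0.0745559 + 0.0636141 + 0.0197142 + 0.2557366 = 0.4696656

0.4697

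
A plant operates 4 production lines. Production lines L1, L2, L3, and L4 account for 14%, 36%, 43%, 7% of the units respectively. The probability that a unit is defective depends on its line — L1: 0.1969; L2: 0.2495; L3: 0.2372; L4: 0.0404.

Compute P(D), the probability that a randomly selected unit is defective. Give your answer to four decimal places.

P(D) ≈ 0.2222

By the law of total probability,
P(D) = P(D|L1)·P(L1) + P(D|L2)·P(L2) + P(D|L3)·P(L3) + P(D|L4)·P(L4)
      = 0.1969·0.14 + 0.2495·0.36 + 0.2372·0.43 + 0.0404·0.07
      = 0.027566 + 0.08982 + 0.101996 + 0.002828 = 0.22221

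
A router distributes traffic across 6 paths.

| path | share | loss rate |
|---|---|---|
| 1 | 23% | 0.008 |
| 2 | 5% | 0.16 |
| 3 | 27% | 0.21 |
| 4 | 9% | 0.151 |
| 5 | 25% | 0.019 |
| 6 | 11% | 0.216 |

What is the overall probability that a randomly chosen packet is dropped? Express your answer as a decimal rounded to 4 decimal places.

P(L) = P(L|1)·P(1) + P(L|2)·P(2) + P(L|3)·P(3) + P(L|4)·P(4) + P(L|5)·P(5) + P(L|6)·P(6)
      = 0.008·0.23 + 0.16·0.05 + 0.21·0.27 + 0.151·0.09 + 0.019·0.25 + 0.216·0.11
      = 0.00184 + 0.008 + 0.0567 + 0.01359 + 0.00475 + 0.02376 = 0.10864

0.1086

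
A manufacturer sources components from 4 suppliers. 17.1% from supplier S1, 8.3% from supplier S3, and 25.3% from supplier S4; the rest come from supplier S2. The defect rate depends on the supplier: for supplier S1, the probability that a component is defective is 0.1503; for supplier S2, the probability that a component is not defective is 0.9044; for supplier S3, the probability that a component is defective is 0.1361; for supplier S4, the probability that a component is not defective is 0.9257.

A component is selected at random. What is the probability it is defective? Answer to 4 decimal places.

P(D) ≈ 0.1029

P(S2) = 1 − (0.171 + 0.083 + 0.253) = 0.493.
P(D|S2) = 1 − 0.9044 = 0.0956.
P(D|S4) = 1 − 0.9257 = 0.0743.
Summing over the partition,
P(D) = P(D|S1)·P(S1) + P(D|S2)·P(S2) + P(D|S3)·P(S3) + P(D|S4)·P(S4)
      = 0.1503·0.171 + 0.0956·0.493 + 0.1361·0.083 + 0.0743·0.253
      = 0.0257013 + 0.0471308 + 0.0112963 + 0.0187979 = 0.1029263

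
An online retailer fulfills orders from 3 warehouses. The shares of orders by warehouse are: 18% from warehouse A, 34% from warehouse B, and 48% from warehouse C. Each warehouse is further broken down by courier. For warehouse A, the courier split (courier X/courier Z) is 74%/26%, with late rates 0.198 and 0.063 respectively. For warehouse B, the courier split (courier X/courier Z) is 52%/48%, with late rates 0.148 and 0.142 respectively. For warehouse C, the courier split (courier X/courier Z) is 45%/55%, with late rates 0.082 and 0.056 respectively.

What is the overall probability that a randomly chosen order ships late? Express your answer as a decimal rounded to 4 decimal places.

P(L|A) = 0.74·0.198 + 0.26·0.063 = 0.14652 + 0.01638 = 0.1629
P(L|B) = 0.52·0.148 + 0.48·0.142 = 0.07696 + 0.06816 = 0.14512
P(L|C) = 0.45·0.082 + 0.55·0.056 = 0.0369 + 0.0308 = 0.0677
Then overall,
P(L) = 0.18·0.1629 + 0.34·0.14512 + 0.48·0.0677
      = 0.029322 + 0.0493408 + 0.032496 = 0.1111588

P(L) ≈ 0.1112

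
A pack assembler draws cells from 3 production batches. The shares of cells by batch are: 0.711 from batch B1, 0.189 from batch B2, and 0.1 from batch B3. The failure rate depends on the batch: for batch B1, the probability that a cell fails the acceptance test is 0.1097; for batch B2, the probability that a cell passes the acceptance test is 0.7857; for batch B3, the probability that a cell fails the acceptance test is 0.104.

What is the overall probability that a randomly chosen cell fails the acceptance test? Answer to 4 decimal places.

P(F) ≈ 0.1289

P(F|B2) = 1 − 0.7857 = 0.2143.
Summing over the partition,
P(F) = P(F|B1)·P(B1) + P(F|B2)·P(B2) + P(F|B3)·P(B3)
      = 0.1097·0.711 + 0.2143·0.189 + 0.104·0.1
      = 0.0779967 + 0.0405027 + 0.0104 = 0.1288994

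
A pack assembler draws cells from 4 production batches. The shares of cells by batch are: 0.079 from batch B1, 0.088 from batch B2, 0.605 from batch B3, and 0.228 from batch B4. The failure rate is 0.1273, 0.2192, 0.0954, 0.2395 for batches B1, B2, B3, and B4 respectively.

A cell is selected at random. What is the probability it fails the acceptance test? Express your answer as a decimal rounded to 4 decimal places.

P(F) = P(F|B1)·P(B1) + P(F|B2)·P(B2) + P(F|B3)·P(B3) + P(F|B4)·P(B4)
      = 0.1273·0.079 + 0.2192·0.088 + 0.0954·0.605 + 0.2395·0.228
      = 0.0100567 + 0.0192896 + 0.057717 + 0.054606 = 0.1416693

0.1417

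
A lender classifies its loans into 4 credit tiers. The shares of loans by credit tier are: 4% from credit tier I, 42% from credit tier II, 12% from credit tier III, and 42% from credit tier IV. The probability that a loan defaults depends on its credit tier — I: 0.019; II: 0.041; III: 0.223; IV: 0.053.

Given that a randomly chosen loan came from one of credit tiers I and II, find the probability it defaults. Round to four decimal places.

0.0391

Let S = {I, II}.
P(S) = 0.04 + 0.42 = 0.46.
P(D ∩ S) = 0.019·0.04 + 0.041·0.42 = 0.00076 + 0.01722 = 0.01798.
P(D | S) = 0.01798 / 0.46 = 0.039087…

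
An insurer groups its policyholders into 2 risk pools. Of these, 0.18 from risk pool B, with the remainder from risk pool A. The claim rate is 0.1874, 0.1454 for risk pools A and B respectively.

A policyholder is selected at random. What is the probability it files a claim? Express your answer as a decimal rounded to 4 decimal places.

P(A) = 1 − (0.18) = 0.82.
P(C) = P(C|A)·P(A) + P(C|B)·P(B)
      = 0.1874·0.82 + 0.1454·0.18
      = 0.153668 + 0.026172 = 0.17984

P(C) ≈ 0.1798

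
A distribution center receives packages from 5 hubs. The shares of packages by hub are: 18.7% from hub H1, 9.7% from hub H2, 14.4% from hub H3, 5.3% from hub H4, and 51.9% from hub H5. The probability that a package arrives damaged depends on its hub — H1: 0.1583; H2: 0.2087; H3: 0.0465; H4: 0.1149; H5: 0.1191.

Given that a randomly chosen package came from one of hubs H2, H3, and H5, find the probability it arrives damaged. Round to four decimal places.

Let S = {H2, H3, H5}.
P(S) = 0.097 + 0.144 + 0.519 = 0.76.
P(D ∩ S) = 0.2087·0.097 + 0.0465·0.144 + 0.1191·0.519 = 0.0202439 + 0.006696 + 0.0618129 = 0.0887528.
P(D | S) = 0.0887528 / 0.76 = 0.116780…

0.1168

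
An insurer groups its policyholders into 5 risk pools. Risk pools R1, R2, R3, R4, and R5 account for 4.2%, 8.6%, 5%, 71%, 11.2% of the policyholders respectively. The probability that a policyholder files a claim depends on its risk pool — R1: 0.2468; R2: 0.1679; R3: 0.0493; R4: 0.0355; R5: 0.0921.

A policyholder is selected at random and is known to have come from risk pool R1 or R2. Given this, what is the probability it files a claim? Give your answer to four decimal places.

0.1938

Let S = {R1, R2}.
P(S) = 0.042 + 0.086 = 0.128.
P(C ∩ S) = 0.2468·0.042 + 0.1679·0.086 = 0.0103656 + 0.0144394 = 0.024805.
P(C | S) = 0.024805 / 0.128 = 0.193789…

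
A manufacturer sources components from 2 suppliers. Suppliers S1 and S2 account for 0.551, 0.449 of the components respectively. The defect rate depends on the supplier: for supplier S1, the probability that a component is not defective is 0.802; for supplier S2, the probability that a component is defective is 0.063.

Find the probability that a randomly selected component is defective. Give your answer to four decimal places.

P(D|S1) = 1 − 0.802 = 0.198.
Using total probability over the partition,
P(D) = P(D|S1)·P(S1) + P(D|S2)·P(S2)
      = 0.198·0.551 + 0.063·0.449
      = 0.109098 + 0.028287 = 0.137385

0.1374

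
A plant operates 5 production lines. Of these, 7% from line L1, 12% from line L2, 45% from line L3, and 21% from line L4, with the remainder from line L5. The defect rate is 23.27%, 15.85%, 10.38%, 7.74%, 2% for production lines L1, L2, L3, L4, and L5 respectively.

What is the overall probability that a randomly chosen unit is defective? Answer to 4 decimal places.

P(L5) = 1 − (0.07 + 0.12 + 0.45 + 0.21) = 0.15.
Using total probability over the partition,
P(D) = P(D|L1)·P(L1) + P(D|L2)·P(L2) + P(D|L3)·P(L3) + P(D|L4)·P(L4) + P(D|L5)·P(L5)
      = 0.2327·0.07 + 0.1585·0.12 + 0.1038·0.45 + 0.0774·0.21 + 0.02·0.15
      = 0.016289 + 0.01902 + 0.04671 + 0.016254 + 0.003 = 0.101273

0.1013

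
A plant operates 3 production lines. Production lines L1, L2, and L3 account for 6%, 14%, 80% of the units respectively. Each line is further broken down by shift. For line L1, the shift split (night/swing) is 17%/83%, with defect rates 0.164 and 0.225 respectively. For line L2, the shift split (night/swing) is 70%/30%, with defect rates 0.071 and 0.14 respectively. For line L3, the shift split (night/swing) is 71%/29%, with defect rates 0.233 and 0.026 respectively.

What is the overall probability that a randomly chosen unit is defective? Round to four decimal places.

P(D|L1) = 0.17·0.164 + 0.83·0.225 = 0.02788 + 0.18675 = 0.21463
P(D|L2) = 0.7·0.071 + 0.3·0.14 = 0.0497 + 0.042 = 0.0917
P(D|L3) = 0.71·0.233 + 0.29·0.026 = 0.16543 + 0.00754 = 0.17297
By total probability over the outer partition,
P(D) = 0.06·0.21463 + 0.14·0.0917 + 0.8·0.17297
      = 0.0128778 + 0.012838 + 0.138376 = 0.1640918

0.1641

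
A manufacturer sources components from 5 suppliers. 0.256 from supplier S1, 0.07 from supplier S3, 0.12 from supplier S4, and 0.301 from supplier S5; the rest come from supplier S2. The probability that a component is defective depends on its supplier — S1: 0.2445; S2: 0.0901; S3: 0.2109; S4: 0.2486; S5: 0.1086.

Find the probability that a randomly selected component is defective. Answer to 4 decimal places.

0.1627

P(S2) = 1 − (0.256 + 0.07 + 0.12 + 0.301) = 0.253.
P(D) = P(D|S1)·P(S1) + P(D|S2)·P(S2) + P(D|S3)·P(S3) + P(D|S4)·P(S4) + P(D|S5)·P(S5)
      = 0.2445·0.256 + 0.0901·0.253 + 0.2109·0.07 + 0.2486·0.12 + 0.1086·0.301
      = 0.062592 + 0.0227953 + 0.014763 + 0.029832 + 0.0326886 = 0.1626709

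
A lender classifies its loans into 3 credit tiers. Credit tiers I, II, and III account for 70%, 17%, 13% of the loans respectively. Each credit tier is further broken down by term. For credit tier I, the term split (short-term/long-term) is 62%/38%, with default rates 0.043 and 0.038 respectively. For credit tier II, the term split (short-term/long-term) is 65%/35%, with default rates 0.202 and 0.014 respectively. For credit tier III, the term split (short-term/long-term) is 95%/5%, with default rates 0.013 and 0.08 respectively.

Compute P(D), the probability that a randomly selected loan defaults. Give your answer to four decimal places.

P(D|I) = 0.62·0.043 + 0.38·0.038 = 0.02666 + 0.01444 = 0.0411
P(D|II) = 0.65·0.202 + 0.35·0.014 = 0.1313 + 0.0049 = 0.1362
P(D|III) = 0.95·0.013 + 0.05·0.08 = 0.01235 + 0.004 = 0.01635
Then overall,
P(D) = 0.7·0.0411 + 0.17·0.1362 + 0.13·0.01635
      = 0.02877 + 0.023154 + 0.0021255 = 0.0540495

0.0540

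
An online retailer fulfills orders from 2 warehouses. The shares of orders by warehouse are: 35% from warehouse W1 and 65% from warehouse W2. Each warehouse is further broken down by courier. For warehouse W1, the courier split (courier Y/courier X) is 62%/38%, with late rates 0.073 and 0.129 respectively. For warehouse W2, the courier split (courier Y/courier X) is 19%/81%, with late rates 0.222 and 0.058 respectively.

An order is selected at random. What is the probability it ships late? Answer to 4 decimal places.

0.0910

P(L|W1) = 0.62·0.073 + 0.38·0.129 = 0.04526 + 0.04902 = 0.09428
P(L|W2) = 0.19·0.222 + 0.81·0.058 = 0.04218 + 0.04698 = 0.08916
By total probability over the outer partition,
P(L) = 0.35·0.09428 + 0.65·0.08916
      = 0.032998 + 0.057954 = 0.090952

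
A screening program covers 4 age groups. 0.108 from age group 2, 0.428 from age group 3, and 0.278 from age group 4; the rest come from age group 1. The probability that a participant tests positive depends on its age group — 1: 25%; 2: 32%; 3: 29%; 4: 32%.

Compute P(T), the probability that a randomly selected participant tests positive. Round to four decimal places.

0.2941

P(1) = 1 − (0.108 + 0.428 + 0.278) = 0.186.
P(T) = P(T|1)·P(1) + P(T|2)·P(2) + P(T|3)·P(3) + P(T|4)·P(4)
      = 0.25·0.186 + 0.32·0.108 + 0.29·0.428 + 0.32·0.278
      = 0.0465 + 0.03456 + 0.12412 + 0.08896 = 0.29414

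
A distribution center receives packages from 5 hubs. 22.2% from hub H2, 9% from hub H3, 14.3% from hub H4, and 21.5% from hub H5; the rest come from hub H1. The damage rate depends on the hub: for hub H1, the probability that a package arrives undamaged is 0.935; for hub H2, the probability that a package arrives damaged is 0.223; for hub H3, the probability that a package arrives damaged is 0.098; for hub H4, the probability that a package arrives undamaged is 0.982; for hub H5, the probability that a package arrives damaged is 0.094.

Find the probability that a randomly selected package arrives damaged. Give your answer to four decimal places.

0.1026

P(H1) = 1 − (0.222 + 0.09 + 0.143 + 0.215) = 0.33.
P(D|H1) = 1 − 0.935 = 0.065.
P(D|H4) = 1 − 0.982 = 0.018.
P(D) = P(D|H1)·P(H1) + P(D|H2)·P(H2) + P(D|H3)·P(H3) + P(D|H4)·P(H4) + P(D|H5)·P(H5)
      = 0.065·0.33 + 0.223·0.222 + 0.098·0.09 + 0.018·0.143 + 0.094·0.215
      = 0.02145 + 0.049506 + 0.00882 + 0.002574 + 0.02021 = 0.10256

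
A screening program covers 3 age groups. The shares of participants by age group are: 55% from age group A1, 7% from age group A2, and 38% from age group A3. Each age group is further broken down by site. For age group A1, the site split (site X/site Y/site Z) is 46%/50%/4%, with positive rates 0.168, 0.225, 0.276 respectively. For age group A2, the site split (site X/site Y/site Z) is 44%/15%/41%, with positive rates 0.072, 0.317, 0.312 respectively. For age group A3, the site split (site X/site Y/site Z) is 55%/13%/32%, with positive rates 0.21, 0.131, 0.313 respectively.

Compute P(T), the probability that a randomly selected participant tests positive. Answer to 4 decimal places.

P(T|A1) = 0.46·0.168 + 0.5·0.225 + 0.04·0.276 = 0.07728 + 0.1125 + 0.01104 = 0.20082
P(T|A2) = 0.44·0.072 + 0.15·0.317 + 0.41·0.312 = 0.03168 + 0.04755 + 0.12792 = 0.20715
P(T|A3) = 0.55·0.21 + 0.13·0.131 + 0.32·0.313 = 0.1155 + 0.01703 + 0.10016 = 0.23269
By total probability over the outer partition,
P(T) = 0.55·0.20082 + 0.07·0.20715 + 0.38·0.23269
      = 0.110451 + 0.0145005 + 0.0884222 = 0.2133737

0.2134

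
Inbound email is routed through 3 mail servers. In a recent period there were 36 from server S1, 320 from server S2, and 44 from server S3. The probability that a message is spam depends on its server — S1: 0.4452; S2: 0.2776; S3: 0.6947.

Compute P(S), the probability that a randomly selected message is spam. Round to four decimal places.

P(S) ≈ 0.3386

Total: 36 + 320 + 44 = 400.
P(S1) = 36/400 = 0.09. P(S2) = 320/400 = 0.8. P(S3) = 44/400 = 0.11.
Using total probability over the partition,
P(S) = P(S|S1)·P(S1) + P(S|S2)·P(S2) + P(S|S3)·P(S3)
      = 0.4452·0.09 + 0.2776·0.8 + 0.6947·0.11
      = 0.040068 + 0.22208 + 0.076417 = 0.338565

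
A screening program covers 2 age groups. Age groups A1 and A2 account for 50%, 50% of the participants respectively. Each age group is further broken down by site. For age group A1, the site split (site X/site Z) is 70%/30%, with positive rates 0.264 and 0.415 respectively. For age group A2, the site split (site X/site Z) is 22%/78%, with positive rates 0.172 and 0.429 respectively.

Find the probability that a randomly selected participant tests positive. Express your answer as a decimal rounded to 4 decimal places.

P(T) ≈ 0.3409

P(T|A1) = 0.7·0.264 + 0.3·0.415 = 0.1848 + 0.1245 = 0.3093
P(T|A2) = 0.22·0.172 + 0.78·0.429 = 0.03784 + 0.33462 = 0.37246
By total probability over the outer partition,
P(T) = 0.5·0.3093 + 0.5·0.37246
      = 0.15465 + 0.18623 = 0.34088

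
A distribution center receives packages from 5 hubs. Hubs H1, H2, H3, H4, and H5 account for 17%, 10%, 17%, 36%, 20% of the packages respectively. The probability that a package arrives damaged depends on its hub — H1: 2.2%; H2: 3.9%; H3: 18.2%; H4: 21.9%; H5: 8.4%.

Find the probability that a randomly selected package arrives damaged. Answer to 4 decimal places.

P(D) = P(D|H1)·P(H1) + P(D|H2)·P(H2) + P(D|H3)·P(H3) + P(D|H4)·P(H4) + P(D|H5)·P(H5)
      = 0.022·0.17 + 0.039·0.1 + 0.182·0.17 + 0.219·0.36 + 0.084·0.2
      = 0.00374 + 0.0039 + 0.03094 + 0.07884 + 0.0168 = 0.13422

0.1342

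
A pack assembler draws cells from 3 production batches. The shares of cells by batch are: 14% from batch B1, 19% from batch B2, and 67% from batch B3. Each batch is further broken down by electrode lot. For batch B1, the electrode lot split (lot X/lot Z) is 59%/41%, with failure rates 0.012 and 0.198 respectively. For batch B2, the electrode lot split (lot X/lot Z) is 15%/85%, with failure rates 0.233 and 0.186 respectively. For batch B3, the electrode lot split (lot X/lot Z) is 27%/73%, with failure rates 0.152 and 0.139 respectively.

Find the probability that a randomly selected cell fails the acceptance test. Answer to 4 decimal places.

0.1445

P(F|B1) = 0.59·0.012 + 0.41·0.198 = 0.00708 + 0.08118 = 0.08826
P(F|B2) = 0.15·0.233 + 0.85·0.186 = 0.03495 + 0.1581 = 0.19305
P(F|B3) = 0.27·0.152 + 0.73·0.139 = 0.04104 + 0.10147 = 0.14251
Then overall,
P(F) = 0.14·0.08826 + 0.19·0.19305 + 0.67·0.14251
      = 0.0123564 + 0.0366795 + 0.0954817 = 0.1445176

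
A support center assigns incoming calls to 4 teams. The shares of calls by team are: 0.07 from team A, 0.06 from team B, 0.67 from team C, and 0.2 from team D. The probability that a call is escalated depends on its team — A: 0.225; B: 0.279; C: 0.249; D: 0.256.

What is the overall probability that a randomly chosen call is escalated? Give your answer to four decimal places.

P(E) = P(E|A)·P(A) + P(E|B)·P(B) + P(E|C)·P(C) + P(E|D)·P(D)
      = 0.225·0.07 + 0.279·0.06 + 0.249·0.67 + 0.256·0.2
      = 0.01575 + 0.01674 + 0.16683 + 0.0512 = 0.25052

P(E) ≈ 0.2505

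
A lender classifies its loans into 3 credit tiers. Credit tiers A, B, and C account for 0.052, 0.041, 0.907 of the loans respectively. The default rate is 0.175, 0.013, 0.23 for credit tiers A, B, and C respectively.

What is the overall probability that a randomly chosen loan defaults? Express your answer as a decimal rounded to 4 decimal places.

P(D) = P(D|A)·P(A) + P(D|B)·P(B) + P(D|C)·P(C)
      = 0.175·0.052 + 0.013·0.041 + 0.23·0.907
      = 0.0091 + 0.000533 + 0.20861 = 0.218243

P(D) ≈ 0.2182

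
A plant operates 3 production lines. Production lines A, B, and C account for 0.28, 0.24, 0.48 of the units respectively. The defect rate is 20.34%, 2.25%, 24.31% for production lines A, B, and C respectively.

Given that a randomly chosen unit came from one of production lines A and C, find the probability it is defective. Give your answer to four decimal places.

Let S = {A, C}.
P(S) = 0.28 + 0.48 = 0.76.
P(D ∩ S) = 0.2034·0.28 + 0.2431·0.48 = 0.056952 + 0.116688 = 0.17364.
P(D | S) = 0.17364 / 0.76 = 0.228474…

P(D|S) ≈ 0.2285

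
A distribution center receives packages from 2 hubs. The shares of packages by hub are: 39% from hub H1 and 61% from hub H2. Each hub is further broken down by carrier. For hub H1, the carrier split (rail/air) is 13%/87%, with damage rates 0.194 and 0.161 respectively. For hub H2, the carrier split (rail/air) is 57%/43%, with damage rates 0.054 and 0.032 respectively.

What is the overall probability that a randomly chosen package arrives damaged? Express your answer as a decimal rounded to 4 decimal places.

P(D|H1) = 0.13·0.194 + 0.87·0.161 = 0.02522 + 0.14007 = 0.16529
P(D|H2) = 0.57·0.054 + 0.43·0.032 = 0.03078 + 0.01376 = 0.04454
By total probability over the outer partition,
P(D) = 0.39·0.16529 + 0.61·0.04454
      = 0.0644631 + 0.0271694 = 0.0916325

0.0916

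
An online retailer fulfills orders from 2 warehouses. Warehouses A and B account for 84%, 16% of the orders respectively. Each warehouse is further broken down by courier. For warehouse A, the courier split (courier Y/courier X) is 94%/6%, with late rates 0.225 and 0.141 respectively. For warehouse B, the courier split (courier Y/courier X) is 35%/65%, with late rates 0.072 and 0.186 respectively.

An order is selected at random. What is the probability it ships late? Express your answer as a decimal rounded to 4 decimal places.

P(L|A) = 0.94·0.225 + 0.06·0.141 = 0.2115 + 0.00846 = 0.21996
P(L|B) = 0.35·0.072 + 0.65·0.186 = 0.0252 + 0.1209 = 0.1461
Then overall,
P(L) = 0.84·0.21996 + 0.16·0.1461
      = 0.1847664 + 0.023376 = 0.2081424

P(L) ≈ 0.2081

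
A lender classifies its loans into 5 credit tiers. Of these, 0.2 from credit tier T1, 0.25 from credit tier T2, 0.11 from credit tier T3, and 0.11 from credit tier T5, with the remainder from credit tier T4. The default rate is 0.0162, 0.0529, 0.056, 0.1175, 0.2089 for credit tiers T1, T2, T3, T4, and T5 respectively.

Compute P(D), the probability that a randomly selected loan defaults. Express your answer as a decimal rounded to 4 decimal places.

P(T4) = 1 − (0.2 + 0.25 + 0.11 + 0.11) = 0.33.
Using total probability over the partition,
P(D) = P(D|T1)·P(T1) + P(D|T2)·P(T2) + P(D|T3)·P(T3) + P(D|T4)·P(T4) + P(D|T5)·P(T5)
      = 0.0162·0.2 + 0.0529·0.25 + 0.056·0.11 + 0.1175·0.33 + 0.2089·0.11
      = 0.00324 + 0.013225 + 0.00616 + 0.038775 + 0.022979 = 0.084379

P(D) ≈ 0.0844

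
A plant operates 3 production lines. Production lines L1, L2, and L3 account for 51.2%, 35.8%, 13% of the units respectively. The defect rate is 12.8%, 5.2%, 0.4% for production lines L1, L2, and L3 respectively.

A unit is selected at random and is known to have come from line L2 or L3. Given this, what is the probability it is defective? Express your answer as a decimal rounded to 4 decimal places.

0.0392

Let S = {L2, L3}.
P(S) = 0.358 + 0.13 = 0.488.
P(D ∩ S) = 0.052·0.358 + 0.004·0.13 = 0.018616 + 0.00052 = 0.019136.
P(D | S) = 0.019136 / 0.488 = 0.039213…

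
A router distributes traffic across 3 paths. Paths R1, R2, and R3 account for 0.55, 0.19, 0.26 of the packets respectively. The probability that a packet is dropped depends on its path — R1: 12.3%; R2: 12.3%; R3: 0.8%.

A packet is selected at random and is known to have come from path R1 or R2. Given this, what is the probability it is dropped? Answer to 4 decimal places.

Let S = {R1, R2}.
P(S) = 0.55 + 0.19 = 0.74.
P(L ∩ S) = 0.123·0.55 + 0.123·0.19 = 0.06765 + 0.02337 = 0.09102.
P(L | S) = 0.09102 / 0.74 = 0.123000…

0.1230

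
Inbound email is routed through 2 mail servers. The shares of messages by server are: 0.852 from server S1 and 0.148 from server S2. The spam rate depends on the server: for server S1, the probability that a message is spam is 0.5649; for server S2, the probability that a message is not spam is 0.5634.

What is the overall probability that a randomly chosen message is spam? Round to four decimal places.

P(S) ≈ 0.5459

P(S|S2) = 1 − 0.5634 = 0.4366.
P(S) = P(S|S1)·P(S1) + P(S|S2)·P(S2)
      = 0.5649·0.852 + 0.4366·0.148
      = 0.4812948 + 0.0646168 = 0.5459116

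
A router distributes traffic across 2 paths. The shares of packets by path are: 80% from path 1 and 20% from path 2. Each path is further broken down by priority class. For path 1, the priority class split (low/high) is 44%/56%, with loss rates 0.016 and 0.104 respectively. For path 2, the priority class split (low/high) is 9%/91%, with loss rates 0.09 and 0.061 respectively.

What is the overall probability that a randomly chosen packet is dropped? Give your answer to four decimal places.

P(L) ≈ 0.0649

P(L|1) = 0.44·0.016 + 0.56·0.104 = 0.00704 + 0.05824 = 0.06528
P(L|2) = 0.09·0.09 + 0.91·0.061 = 0.0081 + 0.05551 = 0.06361
Then overall,
P(L) = 0.8·0.06528 + 0.2·0.06361
      = 0.052224 + 0.012722 = 0.064946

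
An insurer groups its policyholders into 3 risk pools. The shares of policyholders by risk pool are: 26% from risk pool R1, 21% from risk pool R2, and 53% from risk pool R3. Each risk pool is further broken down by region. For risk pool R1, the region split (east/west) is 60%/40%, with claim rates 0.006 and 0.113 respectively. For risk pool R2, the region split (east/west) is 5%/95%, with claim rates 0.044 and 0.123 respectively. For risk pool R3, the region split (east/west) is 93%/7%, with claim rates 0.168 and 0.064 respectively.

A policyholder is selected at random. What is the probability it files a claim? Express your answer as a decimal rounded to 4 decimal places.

0.1229

P(C|R1) = 0.6·0.006 + 0.4·0.113 = 0.0036 + 0.0452 = 0.0488
P(C|R2) = 0.05·0.044 + 0.95·0.123 = 0.0022 + 0.11685 = 0.11905
P(C|R3) = 0.93·0.168 + 0.07·0.064 = 0.15624 + 0.00448 = 0.16072
Then overall,
P(C) = 0.26·0.0488 + 0.21·0.11905 + 0.53·0.16072
      = 0.012688 + 0.0250005 + 0.0851816 = 0.1228701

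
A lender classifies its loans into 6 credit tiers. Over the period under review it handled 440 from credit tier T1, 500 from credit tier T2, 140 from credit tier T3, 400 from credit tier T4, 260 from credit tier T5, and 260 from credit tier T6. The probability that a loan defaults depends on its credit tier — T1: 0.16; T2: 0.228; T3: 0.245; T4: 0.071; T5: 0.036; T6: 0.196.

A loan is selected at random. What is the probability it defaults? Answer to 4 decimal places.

P(D) ≈ 0.1537

Total: 440 + 500 + 140 + 400 + 260 + 260 = 2000.
P(T1) = 440/2000 = 0.22. P(T2) = 500/2000 = 0.25. P(T3) = 140/2000 = 0.07. P(T4) = 400/2000 = 0.2. P(T5) = 260/2000 = 0.13. P(T6) = 260/2000 = 0.13.
Summing over the partition,
P(D) = P(D|T1)·P(T1) + P(D|T2)·P(T2) + P(D|T3)·P(T3) + P(D|T4)·P(T4) + P(D|T5)·P(T5) + P(D|T6)·P(T6)
      = 0.16·0.22 + 0.228·0.25 + 0.245·0.07 + 0.071·0.2 + 0.036·0.13 + 0.196·0.13
      = 0.0352 + 0.057 + 0.01715 + 0.0142 + 0.00468 + 0.02548 = 0.15371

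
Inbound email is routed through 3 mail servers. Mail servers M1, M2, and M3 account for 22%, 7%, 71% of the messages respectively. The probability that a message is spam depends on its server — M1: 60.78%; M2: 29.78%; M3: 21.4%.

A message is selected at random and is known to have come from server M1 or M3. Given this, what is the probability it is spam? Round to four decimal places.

Let J = {M1, M3}.
P(J) = 0.22 + 0.71 = 0.93.
P(S ∩ J) = 0.6078·0.22 + 0.214·0.71 = 0.133716 + 0.15194 = 0.285656.
P(S | J) = 0.285656 / 0.93 = 0.307157…

0.3072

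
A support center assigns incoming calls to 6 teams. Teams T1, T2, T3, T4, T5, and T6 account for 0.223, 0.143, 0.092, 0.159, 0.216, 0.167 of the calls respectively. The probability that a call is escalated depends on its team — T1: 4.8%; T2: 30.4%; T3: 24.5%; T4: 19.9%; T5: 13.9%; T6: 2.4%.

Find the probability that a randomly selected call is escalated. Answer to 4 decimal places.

P(E) ≈ 0.1424

P(E) = P(E|T1)·P(T1) + P(E|T2)·P(T2) + P(E|T3)·P(T3) + P(E|T4)·P(T4) + P(E|T5)·P(T5) + P(E|T6)·P(T6)
      = 0.048·0.223 + 0.304·0.143 + 0.245·0.092 + 0.199·0.159 + 0.139·0.216 + 0.024·0.167
      = 0.010704 + 0.043472 + 0.02254 + 0.031641 + 0.030024 + 0.004008 = 0.142389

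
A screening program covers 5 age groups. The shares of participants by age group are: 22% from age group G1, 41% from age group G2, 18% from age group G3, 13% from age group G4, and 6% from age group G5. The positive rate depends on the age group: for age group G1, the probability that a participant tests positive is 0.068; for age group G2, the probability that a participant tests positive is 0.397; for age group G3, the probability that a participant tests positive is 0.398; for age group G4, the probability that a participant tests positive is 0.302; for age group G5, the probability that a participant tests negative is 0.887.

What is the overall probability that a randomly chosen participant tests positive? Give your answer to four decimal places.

P(T|G5) = 1 − 0.887 = 0.113.
Using total probability over the partition,
P(T) = P(T|G1)·P(G1) + P(T|G2)·P(G2) + P(T|G3)·P(G3) + P(T|G4)·P(G4) + P(T|G5)·P(G5)
      = 0.068·0.22 + 0.397·0.41 + 0.398·0.18 + 0.302·0.13 + 0.113·0.06
      = 0.01496 + 0.16277 + 0.07164 + 0.03926 + 0.00678 = 0.29541

0.2954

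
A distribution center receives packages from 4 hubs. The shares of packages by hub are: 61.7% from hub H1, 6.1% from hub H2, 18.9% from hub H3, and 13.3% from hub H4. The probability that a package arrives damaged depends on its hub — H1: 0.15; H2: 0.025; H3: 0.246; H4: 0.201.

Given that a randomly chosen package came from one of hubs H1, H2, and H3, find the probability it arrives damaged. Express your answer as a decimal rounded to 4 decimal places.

Let S = {H1, H2, H3}.
P(S) = 0.617 + 0.061 + 0.189 = 0.867.
P(D ∩ S) = 0.15·0.617 + 0.025·0.061 + 0.246·0.189 = 0.09255 + 0.001525 + 0.046494 = 0.140569.
P(D | S) = 0.140569 / 0.867 = 0.162133…

P(D|S) ≈ 0.1621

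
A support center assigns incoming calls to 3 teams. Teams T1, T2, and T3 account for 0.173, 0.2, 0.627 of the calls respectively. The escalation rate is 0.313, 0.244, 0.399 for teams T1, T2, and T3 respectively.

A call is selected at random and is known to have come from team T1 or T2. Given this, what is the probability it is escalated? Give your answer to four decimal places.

Let S = {T1, T2}.
P(S) = 0.173 + 0.2 = 0.373.
P(E ∩ S) = 0.313·0.173 + 0.244·0.2 = 0.054149 + 0.0488 = 0.102949.
P(E | S) = 0.102949 / 0.373 = 0.276003…

P(E|S) ≈ 0.2760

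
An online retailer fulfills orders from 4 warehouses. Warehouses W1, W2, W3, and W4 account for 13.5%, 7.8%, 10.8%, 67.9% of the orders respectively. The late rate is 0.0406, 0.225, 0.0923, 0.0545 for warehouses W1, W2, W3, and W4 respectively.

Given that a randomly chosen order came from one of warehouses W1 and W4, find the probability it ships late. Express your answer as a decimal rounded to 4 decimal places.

Let S = {W1, W4}.
P(S) = 0.135 + 0.679 = 0.814.
P(L ∩ S) = 0.0406·0.135 + 0.0545·0.679 = 0.005481 + 0.0370055 = 0.0424865.
P(L | S) = 0.0424865 / 0.814 = 0.052195…

P(L|S) ≈ 0.0522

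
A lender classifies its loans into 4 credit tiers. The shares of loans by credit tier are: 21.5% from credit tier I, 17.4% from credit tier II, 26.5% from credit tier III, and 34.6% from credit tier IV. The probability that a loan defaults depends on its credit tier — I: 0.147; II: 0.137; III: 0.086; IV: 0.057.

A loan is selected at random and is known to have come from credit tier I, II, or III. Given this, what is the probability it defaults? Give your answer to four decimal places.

Let S = {I, II, III}.
P(S) = 0.215 + 0.174 + 0.265 = 0.654.
P(D ∩ S) = 0.147·0.215 + 0.137·0.174 + 0.086·0.265 = 0.031605 + 0.023838 + 0.02279 = 0.078233.
P(D | S) = 0.078233 / 0.654 = 0.119622…

P(D|S) ≈ 0.1196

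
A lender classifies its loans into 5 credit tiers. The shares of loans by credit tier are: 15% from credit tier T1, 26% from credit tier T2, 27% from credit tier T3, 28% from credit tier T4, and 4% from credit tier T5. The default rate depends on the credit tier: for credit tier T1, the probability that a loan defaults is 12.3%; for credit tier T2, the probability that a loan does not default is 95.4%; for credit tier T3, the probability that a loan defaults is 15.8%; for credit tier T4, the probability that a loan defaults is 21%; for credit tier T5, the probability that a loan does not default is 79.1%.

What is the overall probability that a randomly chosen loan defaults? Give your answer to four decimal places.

0.1402

P(D|T2) = 1 − 0.954 = 0.046.
P(D|T5) = 1 − 0.791 = 0.209.
Summing over the partition,
P(D) = P(D|T1)·P(T1) + P(D|T2)·P(T2) + P(D|T3)·P(T3) + P(D|T4)·P(T4) + P(D|T5)·P(T5)
      = 0.123·0.15 + 0.046·0.26 + 0.158·0.27 + 0.21·0.28 + 0.209·0.04
      = 0.01845 + 0.01196 + 0.04266 + 0.0588 + 0.00836 = 0.14023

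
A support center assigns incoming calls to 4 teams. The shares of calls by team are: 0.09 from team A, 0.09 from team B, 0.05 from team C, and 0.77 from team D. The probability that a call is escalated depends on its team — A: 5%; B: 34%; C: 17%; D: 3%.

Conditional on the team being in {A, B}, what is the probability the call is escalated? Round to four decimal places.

P(E|S) ≈ 0.1950

Let S = {A, B}.
P(S) = 0.09 + 0.09 = 0.18.
P(E ∩ S) = 0.05·0.09 + 0.34·0.09 = 0.0045 + 0.0306 = 0.0351.
P(E | S) = 0.0351 / 0.18 = 0.195000…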